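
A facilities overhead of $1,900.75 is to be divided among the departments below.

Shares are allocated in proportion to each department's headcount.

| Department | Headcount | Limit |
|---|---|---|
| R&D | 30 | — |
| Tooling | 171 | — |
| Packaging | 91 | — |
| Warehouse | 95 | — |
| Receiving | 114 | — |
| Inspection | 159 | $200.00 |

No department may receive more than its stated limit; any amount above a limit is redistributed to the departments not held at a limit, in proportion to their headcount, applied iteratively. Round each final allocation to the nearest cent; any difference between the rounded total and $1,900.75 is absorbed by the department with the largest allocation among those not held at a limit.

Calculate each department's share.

R&D: $101.84 · Tooling: $580.49 · Packaging: $308.92 · Warehouse: $322.50 · Receiving: $387.00 · Inspection: $200.00

Combined headcount = 660.
Pro-rata shares before constraints: R&D 86.3977; Tooling 492.4670; Packaging 262.0731; Warehouse 273.5928; Receiving 328.3114; Inspection 457.9080.
Capped: Inspection ($200.00); remaining pool $1,700.75 reallocated over remaining headcount 501.
Remaining shares: R&D 101.8413 → $101.84; Tooling 580.4955 → $580.50; Packaging 308.9187 → $308.92; Warehouse 322.4975 → $322.50; Receiving 386.9970 → $387.00.
Rounding difference −$0.01 applied to Tooling → $580.49.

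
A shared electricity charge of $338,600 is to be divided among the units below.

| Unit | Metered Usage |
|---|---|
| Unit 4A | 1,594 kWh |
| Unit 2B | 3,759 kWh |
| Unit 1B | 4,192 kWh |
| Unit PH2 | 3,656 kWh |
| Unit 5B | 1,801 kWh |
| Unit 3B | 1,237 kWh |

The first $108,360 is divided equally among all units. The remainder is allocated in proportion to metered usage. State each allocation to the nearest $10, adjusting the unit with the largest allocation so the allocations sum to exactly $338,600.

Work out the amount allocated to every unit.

First tranche $108,360 split equally: $18,060 each.
Remainder $230,240 by metered usage (total 16,239): Unit 4A 22,600.07 → $22,600; Unit 2B 53,295.90 → $53,300; Unit 1B 59,435.07 → $59,440; Unit PH2 51,835.55 → $51,840; Unit 5B 25,534.96 → $25,530; Unit 3B 17,538.45 → $17,540.
Rounding difference −$10 on remainder applied to Unit 1B.
Totals: Unit 4A $18,060 + $22,600 = $40,660; Unit 2B $18,060 + $53,300 = $71,360; Unit 1B $18,060 + $59,430 = $77,490; Unit PH2 $18,060 + $51,840 = $69,900; Unit 5B $18,060 + $25,530 = $43,590; Unit 3B $18,060 + $17,540 = $35,600.

Unit 4A: $40,660; Unit 2B: $71,360; Unit 1B: $77,490; Unit PH2: $69,900; Unit 5B: $43,590; Unit 3B: $35,600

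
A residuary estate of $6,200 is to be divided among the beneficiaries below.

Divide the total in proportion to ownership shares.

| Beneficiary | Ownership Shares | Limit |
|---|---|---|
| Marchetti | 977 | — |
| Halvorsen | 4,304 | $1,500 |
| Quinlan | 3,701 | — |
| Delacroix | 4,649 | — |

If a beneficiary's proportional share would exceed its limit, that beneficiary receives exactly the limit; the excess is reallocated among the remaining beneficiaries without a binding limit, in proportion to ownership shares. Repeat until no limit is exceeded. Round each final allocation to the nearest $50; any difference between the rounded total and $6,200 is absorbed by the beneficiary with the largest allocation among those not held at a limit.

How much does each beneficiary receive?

Ownership shares total: 13,631.
Unconstrained shares: Marchetti 444.38; Halvorsen 1,957.66; Quinlan 1,683.38; Delacroix 2,114.58.
Held at cap: Halvorsen ($1,500); remaining pool $4,700 reallocated over remaining ownership shares 9,327.
Remaining shares: Marchetti 492.32 → $500; Quinlan 1,864.98 → $1,850; Delacroix 2,342.69 → $2,350.

Marchetti: $500; Halvorsen: $1,500; Quinlan: $1,850; Delacroix: $2,350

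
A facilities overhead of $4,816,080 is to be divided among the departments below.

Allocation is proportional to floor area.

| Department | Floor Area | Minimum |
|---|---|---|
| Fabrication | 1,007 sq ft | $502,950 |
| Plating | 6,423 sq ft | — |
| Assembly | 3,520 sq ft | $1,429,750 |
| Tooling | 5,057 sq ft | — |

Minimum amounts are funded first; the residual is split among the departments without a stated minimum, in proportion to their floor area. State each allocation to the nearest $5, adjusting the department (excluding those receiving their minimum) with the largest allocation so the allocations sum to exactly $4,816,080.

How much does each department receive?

Fabrication: $502,950; Plating: $1,613,235; Assembly: $1,429,750; Tooling: $1,270,145

Minimums first: Fabrication $502,950; Assembly $1,429,750. Remaining pool $2,883,380.
Remaining pool split over remaining floor area 11,480: Plating 1,613,236.04 → $1,613,235; Tooling 1,270,143.96 → $1,270,145.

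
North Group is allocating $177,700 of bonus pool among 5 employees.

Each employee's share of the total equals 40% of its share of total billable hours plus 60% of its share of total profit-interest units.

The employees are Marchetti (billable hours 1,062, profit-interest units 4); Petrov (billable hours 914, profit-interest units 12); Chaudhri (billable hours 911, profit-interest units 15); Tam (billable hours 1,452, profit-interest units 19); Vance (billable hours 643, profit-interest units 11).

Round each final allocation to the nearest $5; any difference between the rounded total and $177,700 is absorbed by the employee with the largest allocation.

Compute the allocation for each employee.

Billable hours total 4,982; profit-interest units total 61.
Combined weights (40% billable hours + 60% profit-interest units): Marchetti 0.1246; Petrov 0.1914; Chaudhri 0.2207; Tam 0.3035; Vance 0.1598.
Proportional shares: Marchetti 22,143.41; Petrov 34,014.80; Chaudhri 39,215.60; Tam 53,925.72; Vance 28,400.47.
After rounding ($5): Marchetti $22,145; Petrov $34,015; Chaudhri $39,215; Tam $53,925; Vance $28,400. Sum = $177,700.
No rounding difference to absorb.

Marchetti: $22,145; Petrov: $34,015; Chaudhri: $39,215; Tam: $53,925; Vance: $28,400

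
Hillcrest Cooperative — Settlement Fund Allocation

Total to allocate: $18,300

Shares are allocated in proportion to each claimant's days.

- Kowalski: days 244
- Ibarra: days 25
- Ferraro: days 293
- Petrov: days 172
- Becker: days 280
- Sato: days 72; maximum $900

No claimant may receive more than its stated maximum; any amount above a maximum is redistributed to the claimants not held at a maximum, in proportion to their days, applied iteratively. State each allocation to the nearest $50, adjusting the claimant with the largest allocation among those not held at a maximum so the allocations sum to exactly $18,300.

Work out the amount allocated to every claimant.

Kowalski: $4,200; Ibarra: $450; Ferraro: $5,000; Petrov: $2,950; Becker: $4,800; Sato: $900

Sum of days: 1,086.
Pro-rata shares before constraints: Kowalski 4,111.60; Ibarra 421.27; Ferraro 4,937.29; Petrov 2,898.34; Becker 4,718.23; Sato 1,213.26.
Capped: Sato ($900); remaining pool $17,400 reallocated over remaining days 1,014.
Redistributed shares: Kowalski 4,186.98 → $4,200; Ibarra 428.99 → $450; Ferraro 5,027.81 → $5,050; Petrov 2,951.48 → $2,950; Becker 4,804.73 → $4,800.
Rounding difference −$50 applied to Ferraro → $5,000.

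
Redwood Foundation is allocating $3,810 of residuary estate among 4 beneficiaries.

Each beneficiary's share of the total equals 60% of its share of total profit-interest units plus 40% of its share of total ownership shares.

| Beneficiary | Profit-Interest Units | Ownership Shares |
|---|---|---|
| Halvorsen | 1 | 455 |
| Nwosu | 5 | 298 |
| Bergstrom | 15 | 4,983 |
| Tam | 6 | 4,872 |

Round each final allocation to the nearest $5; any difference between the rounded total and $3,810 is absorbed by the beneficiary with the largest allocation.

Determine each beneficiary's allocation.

Halvorsen: $150 | Nwosu: $465 | Bergstrom: $1,985 | Tam: $1,210

Totals — profit-interest units 27, ownership shares 10,608.
Combined weights (60% profit-interest units + 40% ownership shares): Halvorsen 0.0394; Nwosu 0.1223; Bergstrom 0.5212; Tam 0.3170.
Unrounded shares: Halvorsen 150.03; Nwosu 466.15; Bergstrom 1,985.88; Tam 1,207.94.
After rounding ($5): Halvorsen $150; Nwosu $465; Bergstrom $1,985; Tam $1,210. Sum = $3,810.
No rounding difference to absorb.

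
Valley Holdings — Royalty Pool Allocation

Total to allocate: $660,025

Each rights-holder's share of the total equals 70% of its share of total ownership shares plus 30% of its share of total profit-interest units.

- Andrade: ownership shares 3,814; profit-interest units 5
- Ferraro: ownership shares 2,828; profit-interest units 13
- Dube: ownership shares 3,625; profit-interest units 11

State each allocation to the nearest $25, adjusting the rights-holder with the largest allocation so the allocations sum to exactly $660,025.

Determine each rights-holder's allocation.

Andrade: $205,775; Ferraro: $216,025; Dube: $238,225

Totals — ownership shares 10,267, profit-interest units 29.
Combined weights (70% ownership shares + 30% profit-interest units): Andrade 0.3118; Ferraro 0.3273; Dube 0.3609.
Raw shares: Andrade 205,770.15; Ferraro 216,022.67; Dube 238,232.18.
After rounding ($25): Andrade $205,775; Ferraro $216,025; Dube $238,225. Sum = $660,025.
Sum already equals the total — no adjustment.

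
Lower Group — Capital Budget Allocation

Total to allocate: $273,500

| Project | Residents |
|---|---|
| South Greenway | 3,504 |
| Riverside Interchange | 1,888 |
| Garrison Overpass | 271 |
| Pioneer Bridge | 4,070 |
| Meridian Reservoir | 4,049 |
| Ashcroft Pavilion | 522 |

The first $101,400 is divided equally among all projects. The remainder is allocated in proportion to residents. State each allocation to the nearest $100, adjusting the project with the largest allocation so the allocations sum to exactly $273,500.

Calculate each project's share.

First tranche $101,400 split equally: $16,900 each.
Remainder $172,100 by residents (total 14,304): South Greenway 42,158.72 → $42,200; Riverside Interchange 22,715.66 → $22,700; Garrison Overpass 3,260.56 → $3,300; Pioneer Bridge 48,968.61 → $49,000; Meridian Reservoir 48,715.95 → $48,700; Ashcroft Pavilion 6,280.49 → $6,300.
Rounding difference −$100 on remainder applied to Pioneer Bridge.
Totals: South Greenway $16,900 + $42,200 = $59,100; Riverside Interchange $16,900 + $22,700 = $39,600; Garrison Overpass $16,900 + $3,300 = $20,200; Pioneer Bridge $16,900 + $48,900 = $65,800; Meridian Reservoir $16,900 + $48,700 = $65,600; Ashcroft Pavilion $16,900 + $6,300 = $23,200.

South Greenway: $59,100 | Riverside Interchange: $39,600 | Garrison Overpass: $20,200 | Pioneer Bridge: $65,800 | Meridian Reservoir: $65,600 | Ashcroft Pavilion: $23,200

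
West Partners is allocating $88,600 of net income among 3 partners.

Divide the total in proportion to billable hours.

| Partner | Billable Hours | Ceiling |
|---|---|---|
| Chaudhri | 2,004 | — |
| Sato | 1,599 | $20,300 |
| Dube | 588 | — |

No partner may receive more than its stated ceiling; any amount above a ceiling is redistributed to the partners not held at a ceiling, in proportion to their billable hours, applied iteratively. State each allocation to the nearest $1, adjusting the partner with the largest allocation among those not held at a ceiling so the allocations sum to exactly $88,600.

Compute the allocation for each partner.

Chaudhri: $52,806 · Sato: $20,300 · Dube: $15,494

Billable hours total: 4,191.
Proportional shares (ignoring caps): Chaudhri 42,365.64; Sato 33,803.72; Dube 12,430.64.
Capped: Sato ($20,300); balance $68,300 reallocated over remaining billable hours 2,592.
Remaining shares: Chaudhri 52,806.02 → $52,806; Dube 15,493.98 → $15,494.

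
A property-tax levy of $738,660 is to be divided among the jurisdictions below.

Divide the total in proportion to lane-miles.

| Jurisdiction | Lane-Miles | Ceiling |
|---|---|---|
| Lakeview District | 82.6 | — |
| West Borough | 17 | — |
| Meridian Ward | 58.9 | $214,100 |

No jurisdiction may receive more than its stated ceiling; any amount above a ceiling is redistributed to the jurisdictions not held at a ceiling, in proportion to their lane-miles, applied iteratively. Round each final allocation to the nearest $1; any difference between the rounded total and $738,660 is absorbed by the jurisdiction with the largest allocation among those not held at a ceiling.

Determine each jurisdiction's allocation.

Lakeview District: $435,027; West Borough: $89,533; Meridian Ward: $214,100

Total lane-miles = 158.5.
Proportional shares (ignoring caps): Lakeview District 384,942.06; West Borough 79,225.36; Meridian Ward 274,492.58.
Held at cap: Meridian Ward ($214,100); remaining pool $524,560 reallocated over remaining lane-miles 99.6.
Remaining shares: Lakeview District 435,026.67 → $435,027; West Borough 89,533.33 → $89,533.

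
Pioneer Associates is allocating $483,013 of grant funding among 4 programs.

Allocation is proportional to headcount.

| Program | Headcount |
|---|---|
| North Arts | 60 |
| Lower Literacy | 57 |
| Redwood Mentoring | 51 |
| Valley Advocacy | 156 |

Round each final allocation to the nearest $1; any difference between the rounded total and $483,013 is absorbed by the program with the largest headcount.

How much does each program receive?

Headcount total: 324.
Raw shares: North Arts 60/324 × $483,013 = 89,446.85; Lower Literacy 57/324 × $483,013 = 84,974.51; Redwood Mentoring 51/324 × $483,013 = 76,029.82; Valley Advocacy 156/324 × $483,013 = 232,561.81.
After rounding ($1): North Arts $89,447; Lower Literacy $84,975; Redwood Mentoring $76,030; Valley Advocacy $232,562. Sum = $483,014.
Difference $483,013 − $483,014 = −$1 applied to largest headcount (Valley Advocacy): Valley Advocacy becomes $232,561.

North Arts: $89,447; Lower Literacy: $84,975; Redwood Mentoring: $76,030; Valley Advocacy: $232,561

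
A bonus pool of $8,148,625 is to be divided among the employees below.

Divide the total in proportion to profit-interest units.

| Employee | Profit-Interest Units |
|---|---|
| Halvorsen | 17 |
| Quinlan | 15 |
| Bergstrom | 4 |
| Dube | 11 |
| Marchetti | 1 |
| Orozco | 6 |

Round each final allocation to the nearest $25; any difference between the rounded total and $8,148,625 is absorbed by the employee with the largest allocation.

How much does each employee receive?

Halvorsen: $2,565,325 | Quinlan: $2,263,500 | Bergstrom: $603,600 | Dube: $1,659,900 | Marchetti: $150,900 | Orozco: $905,400

Combined profit-interest units = 54.
Pro-rata amounts: Halvorsen 17/54 × $8,148,625 = 2,565,307.87; Quinlan 15/54 × $8,148,625 = 2,263,506.94; Bergstrom 4/54 × $8,148,625 = 603,601.85; Dube 11/54 × $8,148,625 = 1,659,905.09; Marchetti 1/54 × $8,148,625 = 150,900.46; Orozco 6/54 × $8,148,625 = 905,402.78.
At nearest $25: Halvorsen $2,565,300; Quinlan $2,263,500; Bergstrom $603,600; Dube $1,659,900; Marchetti $150,900; Orozco $905,400. Sum = $8,148,600.
Difference $8,148,625 − $8,148,600 = +$25 applied to largest allocation (Halvorsen): Halvorsen becomes $2,565,325.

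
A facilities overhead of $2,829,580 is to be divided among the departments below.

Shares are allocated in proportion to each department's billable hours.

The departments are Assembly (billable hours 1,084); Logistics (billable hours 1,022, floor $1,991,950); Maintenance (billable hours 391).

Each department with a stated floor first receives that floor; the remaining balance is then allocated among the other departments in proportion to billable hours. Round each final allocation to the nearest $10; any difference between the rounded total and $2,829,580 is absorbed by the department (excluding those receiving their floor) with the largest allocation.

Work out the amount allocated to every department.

Assembly: $615,590 | Logistics: $1,991,950 | Maintenance: $222,040

Fund the minimums — Logistics $1,991,950. Remaining pool $837,630.
Remaining pool split over remaining billable hours 1,475: Assembly 615,587.06 → $615,590; Maintenance 222,042.94 → $222,040.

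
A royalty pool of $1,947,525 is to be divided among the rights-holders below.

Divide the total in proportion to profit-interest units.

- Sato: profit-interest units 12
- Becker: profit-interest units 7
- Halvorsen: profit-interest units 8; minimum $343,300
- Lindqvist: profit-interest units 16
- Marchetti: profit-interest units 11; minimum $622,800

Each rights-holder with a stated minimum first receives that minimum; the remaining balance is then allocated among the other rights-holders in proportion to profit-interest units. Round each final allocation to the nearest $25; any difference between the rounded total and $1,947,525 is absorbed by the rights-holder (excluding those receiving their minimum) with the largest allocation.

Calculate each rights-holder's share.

Sato: $336,500 | Becker: $196,275 | Halvorsen: $343,300 | Lindqvist: $448,650 | Marchetti: $622,800

Guaranteed amounts: Halvorsen $343,300; Marchetti $622,800. Balance $981,425.
Balance split over remaining profit-interest units 35: Sato 336,488.57 → $336,500; Becker 196,285.00 → $196,275; Lindqvist 448,651.43 → $448,650.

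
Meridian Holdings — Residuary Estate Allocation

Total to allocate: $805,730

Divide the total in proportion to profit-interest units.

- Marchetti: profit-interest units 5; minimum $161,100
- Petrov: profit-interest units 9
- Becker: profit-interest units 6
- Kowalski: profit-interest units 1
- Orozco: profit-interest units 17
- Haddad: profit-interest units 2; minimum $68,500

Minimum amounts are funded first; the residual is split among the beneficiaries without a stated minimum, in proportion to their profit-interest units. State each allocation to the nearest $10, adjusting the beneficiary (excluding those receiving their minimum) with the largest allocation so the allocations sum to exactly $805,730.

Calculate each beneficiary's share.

Minimums first: Marchetti $161,100; Haddad $68,500. Balance $576,130.
Balance split over remaining profit-interest units 33: Petrov 157,126.36 → $157,130; Becker 104,750.91 → $104,750; Kowalski 17,458.48 → $17,460; Orozco 296,794.24 → $296,790.

Marchetti: $161,100; Petrov: $157,130; Becker: $104,750; Kowalski: $17,460; Orozco: $296,790; Haddad: $68,500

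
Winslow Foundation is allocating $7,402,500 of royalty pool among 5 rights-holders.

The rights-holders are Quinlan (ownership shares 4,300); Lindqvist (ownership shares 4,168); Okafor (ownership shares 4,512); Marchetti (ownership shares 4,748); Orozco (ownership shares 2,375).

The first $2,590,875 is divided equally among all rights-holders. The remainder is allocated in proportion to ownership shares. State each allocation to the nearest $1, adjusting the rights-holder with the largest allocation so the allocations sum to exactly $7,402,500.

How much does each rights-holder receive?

Quinlan: $1,547,374 | Lindqvist: $1,515,780 | Okafor: $1,598,116 | Marchetti: $1,654,602 | Orozco: $1,086,628

First tranche $2,590,875 split equally: $518,175 each.
Remainder $4,811,625 by ownership shares (total 20,103): Quinlan 1,029,199.00 → $1,029,199; Lindqvist 997,604.98 → $997,605; Okafor 1,079,940.90 → $1,079,941; Marchetti 1,136,427.18 → $1,136,427; Orozco 568,452.94 → $568,453.
Totals: Quinlan $518,175 + $1,029,199 = $1,547,374; Lindqvist $518,175 + $997,605 = $1,515,780; Okafor $518,175 + $1,079,941 = $1,598,116; Marchetti $518,175 + $1,136,427 = $1,654,602; Orozco $518,175 + $568,453 = $1,086,628.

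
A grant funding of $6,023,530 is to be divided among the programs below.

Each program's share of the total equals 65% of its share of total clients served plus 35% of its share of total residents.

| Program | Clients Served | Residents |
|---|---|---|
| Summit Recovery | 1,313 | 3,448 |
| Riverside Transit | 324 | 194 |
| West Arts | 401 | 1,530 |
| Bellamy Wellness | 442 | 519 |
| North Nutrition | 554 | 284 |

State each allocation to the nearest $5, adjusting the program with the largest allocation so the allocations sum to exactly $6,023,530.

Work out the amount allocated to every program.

Summit Recovery: $2,910,990; Riverside Transit: $486,565; West Arts: $1,057,330; Bellamy Wellness: $753,515; North Nutrition: $815,130

Totals — clients served 3,034, residents 5,975.
Blended shares (65% clients served + 35% residents): Summit Recovery 0.4833; Riverside Transit 0.0808; West Arts 0.1755; Bellamy Wellness 0.1251; North Nutrition 0.1353.
Raw shares: Summit Recovery 2,910,992.64; Riverside Transit 486,564.69; West Arts 1,057,329.02; Bellamy Wellness 753,514.37; North Nutrition 815,129.28.
After rounding ($5): Summit Recovery $2,910,995; Riverside Transit $486,565; West Arts $1,057,330; Bellamy Wellness $753,515; North Nutrition $815,130. Sum = $6,023,535.
Difference $6,023,530 − $6,023,535 = −$5 applied to largest allocation (Summit Recovery): Summit Recovery becomes $2,910,990.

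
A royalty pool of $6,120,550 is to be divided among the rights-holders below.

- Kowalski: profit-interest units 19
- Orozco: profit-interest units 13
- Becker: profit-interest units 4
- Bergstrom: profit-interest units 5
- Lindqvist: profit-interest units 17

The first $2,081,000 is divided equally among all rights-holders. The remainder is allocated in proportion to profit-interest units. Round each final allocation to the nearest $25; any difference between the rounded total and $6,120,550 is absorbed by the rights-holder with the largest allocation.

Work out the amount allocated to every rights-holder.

First tranche $2,081,000 split equally: $416,200 each.
Remainder $4,039,550 by profit-interest units (total 58): Kowalski 1,323,300.86 → $1,323,300; Orozco 905,416.38 → $905,425; Becker 278,589.66 → $278,600; Bergstrom 348,237.07 → $348,225; Lindqvist 1,184,006.03 → $1,184,000.
Totals: Kowalski $416,200 + $1,323,300 = $1,739,500; Orozco $416,200 + $905,425 = $1,321,625; Becker $416,200 + $278,600 = $694,800; Bergstrom $416,200 + $348,225 = $764,425; Lindqvist $416,200 + $1,184,000 = $1,600,200.

Kowalski: $1,739,500 · Orozco: $1,321,625 · Becker: $694,800 · Bergstrom: $764,425 · Lindqvist: $1,600,200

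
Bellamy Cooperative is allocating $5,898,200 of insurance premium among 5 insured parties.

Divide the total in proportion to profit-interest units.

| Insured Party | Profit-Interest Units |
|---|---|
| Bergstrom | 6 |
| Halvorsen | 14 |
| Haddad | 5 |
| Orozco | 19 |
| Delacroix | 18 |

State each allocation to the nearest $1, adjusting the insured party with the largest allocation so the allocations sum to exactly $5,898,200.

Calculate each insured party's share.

Sum of profit-interest units: 62.
Pro-rata amounts: Bergstrom 6/62 × $5,898,200 = 570,793.55; Halvorsen 14/62 × $5,898,200 = 1,331,851.61; Haddad 5/62 × $5,898,200 = 475,661.29; Orozco 19/62 × $5,898,200 = 1,807,512.90; Delacroix 18/62 × $5,898,200 = 1,712,380.65.
Rounded to nearest $1: Bergstrom $570,794; Halvorsen $1,331,852; Haddad $475,661; Orozco $1,807,513; Delacroix $1,712,381. Sum = $5,898,201.
Difference $5,898,200 − $5,898,201 = −$1 applied to largest allocation (Orozco): Orozco becomes $1,807,512.

Bergstrom: $570,794 | Halvorsen: $1,331,852 | Haddad: $475,661 | Orozco: $1,807,512 | Delacroix: $1,712,381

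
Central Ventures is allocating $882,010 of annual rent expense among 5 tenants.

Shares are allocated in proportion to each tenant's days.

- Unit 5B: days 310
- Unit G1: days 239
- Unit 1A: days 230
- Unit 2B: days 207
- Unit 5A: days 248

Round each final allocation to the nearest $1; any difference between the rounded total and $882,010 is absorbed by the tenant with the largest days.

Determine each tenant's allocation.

Combined days = 1,234.
Proportional shares: Unit 5B 310/1,234 × $882,010 = 221,574.64; Unit G1 239/1,234 × $882,010 = 170,826.90; Unit 1A 230/1,234 × $882,010 = 164,394.08; Unit 2B 207/1,234 × $882,010 = 147,954.68; Unit 5A 248/1,234 × $882,010 = 177,259.71.
Rounded to nearest $1: Unit 5B $221,575; Unit G1 $170,827; Unit 1A $164,394; Unit 2B $147,955; Unit 5A $177,260. Sum = $882,011.
Difference $882,010 − $882,011 = −$1 applied to largest days (Unit 5B): Unit 5B becomes $221,574.

Unit 5B: $221,574; Unit G1: $170,827; Unit 1A: $164,394; Unit 2B: $147,955; Unit 5A: $177,260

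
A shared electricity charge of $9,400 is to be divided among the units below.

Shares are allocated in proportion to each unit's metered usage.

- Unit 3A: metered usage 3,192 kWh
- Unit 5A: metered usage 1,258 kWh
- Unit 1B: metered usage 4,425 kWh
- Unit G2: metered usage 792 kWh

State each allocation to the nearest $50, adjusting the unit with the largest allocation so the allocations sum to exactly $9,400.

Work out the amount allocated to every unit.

Combined metered usage = 9,667.
Unrounded shares: Unit 3A 3,192/9,667 × $9,400 = 3,103.84; Unit 5A 1,258/9,667 × $9,400 = 1,223.25; Unit 1B 4,425/9,667 × $9,400 = 4,302.78; Unit G2 792/9,667 × $9,400 = 770.13.
After rounding ($50): Unit 3A $3,100; Unit 5A $1,200; Unit 1B $4,300; Unit G2 $750. Sum = $9,350.
Difference $9,400 − $9,350 = +$50 applied to largest allocation (Unit 1B): Unit 1B becomes $4,350.

Unit 3A: $3,100 | Unit 5A: $1,200 | Unit 1B: $4,350 | Unit G2: $750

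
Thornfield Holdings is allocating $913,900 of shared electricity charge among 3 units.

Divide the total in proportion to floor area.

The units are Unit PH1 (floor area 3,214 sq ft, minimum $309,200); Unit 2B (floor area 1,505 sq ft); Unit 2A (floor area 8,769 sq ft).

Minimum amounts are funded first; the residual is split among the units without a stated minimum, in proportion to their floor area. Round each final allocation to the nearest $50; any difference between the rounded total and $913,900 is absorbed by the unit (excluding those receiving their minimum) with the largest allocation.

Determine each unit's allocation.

Unit PH1: $309,200 | Unit 2B: $88,600 | Unit 2A: $516,100

Minimums first: Unit PH1 $309,200. Remaining pool $604,700.
Remaining pool split over remaining floor area 10,274: Unit 2B 88,580.25 → $88,600; Unit 2A 516,119.75 → $516,100.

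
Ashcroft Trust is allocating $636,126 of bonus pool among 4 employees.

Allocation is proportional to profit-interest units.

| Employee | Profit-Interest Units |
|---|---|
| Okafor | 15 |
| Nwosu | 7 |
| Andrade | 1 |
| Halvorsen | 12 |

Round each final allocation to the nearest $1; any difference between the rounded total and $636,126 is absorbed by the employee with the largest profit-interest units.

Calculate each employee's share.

Okafor: $272,626 | Nwosu: $127,225 | Andrade: $18,175 | Halvorsen: $218,100

Sum of profit-interest units: 35.
Raw shares: Okafor 15/35 × $636,126 = 272,625.43; Nwosu 7/35 × $636,126 = 127,225.20; Andrade 1/35 × $636,126 = 18,175.03; Halvorsen 12/35 × $636,126 = 218,100.34.
After rounding ($1): Okafor $272,625; Nwosu $127,225; Andrade $18,175; Halvorsen $218,100. Sum = $636,125.
Difference $636,126 − $636,125 = +$1 applied to largest profit-interest units (Okafor): Okafor becomes $272,626.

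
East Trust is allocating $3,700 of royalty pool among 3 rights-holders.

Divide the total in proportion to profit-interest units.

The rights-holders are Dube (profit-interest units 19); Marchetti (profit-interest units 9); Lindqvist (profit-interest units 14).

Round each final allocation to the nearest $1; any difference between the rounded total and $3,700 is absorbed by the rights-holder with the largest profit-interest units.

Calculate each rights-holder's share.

Combined profit-interest units = 19 + 9 + 14 = 42.
Pro-rata amounts: Dube 1,673.81; Marchetti 792.86; Lindqvist 1,233.33.
At nearest $1: Dube $1,674; Marchetti $793; Lindqvist $1,233. Sum = $3,700.
Sum already equals the total — no adjustment.

Dube: $1,674 | Marchetti: $793 | Lindqvist: $1,233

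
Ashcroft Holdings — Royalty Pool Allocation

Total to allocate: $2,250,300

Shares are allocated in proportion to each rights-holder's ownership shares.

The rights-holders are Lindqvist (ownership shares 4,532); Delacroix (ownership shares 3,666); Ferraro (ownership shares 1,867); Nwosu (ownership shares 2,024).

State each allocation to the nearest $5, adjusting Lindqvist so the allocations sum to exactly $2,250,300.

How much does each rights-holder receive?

Lindqvist: $843,610; Delacroix: $682,405; Ferraro: $347,530; Nwosu: $376,755

Sum of ownership shares: 12,089.
Unrounded shares: Lindqvist 4,532/12,089 × $2,250,300 = 843,606.55; Delacroix 3,666/12,089 × $2,250,300 = 682,405.48; Ferraro 1,867/12,089 × $2,250,300 = 347,531.65; Nwosu 2,024/12,089 × $2,250,300 = 376,756.32.
After rounding ($5): Lindqvist $843,605; Delacroix $682,405; Ferraro $347,530; Nwosu $376,755. Sum = $2,250,295.
Difference $2,250,300 − $2,250,295 = +$5 applied to Lindqvist: Lindqvist becomes $843,610.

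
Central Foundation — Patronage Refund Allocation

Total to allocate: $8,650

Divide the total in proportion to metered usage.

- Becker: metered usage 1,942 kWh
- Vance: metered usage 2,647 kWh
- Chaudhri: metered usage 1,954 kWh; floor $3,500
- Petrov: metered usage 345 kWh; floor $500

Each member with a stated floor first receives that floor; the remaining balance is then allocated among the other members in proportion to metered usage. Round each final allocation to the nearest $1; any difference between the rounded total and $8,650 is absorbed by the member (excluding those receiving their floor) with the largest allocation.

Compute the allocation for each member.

Guaranteed amounts: Chaudhri $3,500; Petrov $500. Residual $4,650.
Residual split over remaining metered usage 4,589: Becker 1,967.81 → $1,968; Vance 2,682.19 → $2,682.

Becker: $1,968 · Vance: $2,682 · Chaudhri: $3,500 · Petrov: $500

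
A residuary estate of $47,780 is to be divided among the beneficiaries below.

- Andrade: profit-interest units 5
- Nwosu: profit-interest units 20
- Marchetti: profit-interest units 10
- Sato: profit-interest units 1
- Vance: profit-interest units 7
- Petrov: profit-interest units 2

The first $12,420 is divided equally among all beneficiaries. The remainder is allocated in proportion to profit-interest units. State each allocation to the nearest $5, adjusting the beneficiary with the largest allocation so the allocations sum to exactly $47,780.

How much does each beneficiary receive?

First tranche $12,420 split equally: $2,070 each.
Remainder $35,360 by profit-interest units (total 45): Andrade 3,928.89 → $3,930; Nwosu 15,715.56 → $15,715; Marchetti 7,857.78 → $7,860; Sato 785.78 → $785; Vance 5,500.44 → $5,500; Petrov 1,571.56 → $1,570.
Totals: Andrade $2,070 + $3,930 = $6,000; Nwosu $2,070 + $15,715 = $17,785; Marchetti $2,070 + $7,860 = $9,930; Sato $2,070 + $785 = $2,855; Vance $2,070 + $5,500 = $7,570; Petrov $2,070 + $1,570 = $3,640.

Andrade: $6,000; Nwosu: $17,785; Marchetti: $9,930; Sato: $2,855; Vance: $7,570; Petrov: $3,640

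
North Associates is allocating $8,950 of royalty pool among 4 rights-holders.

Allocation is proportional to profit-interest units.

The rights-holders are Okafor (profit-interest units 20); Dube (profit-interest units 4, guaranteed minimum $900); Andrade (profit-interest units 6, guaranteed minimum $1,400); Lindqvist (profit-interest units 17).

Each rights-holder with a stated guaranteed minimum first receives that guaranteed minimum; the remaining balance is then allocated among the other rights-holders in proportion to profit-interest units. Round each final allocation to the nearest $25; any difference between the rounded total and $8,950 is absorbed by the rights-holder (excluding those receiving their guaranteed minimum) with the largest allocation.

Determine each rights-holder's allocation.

Okafor: $3,600; Dube: $900; Andrade: $1,400; Lindqvist: $3,050

Minimums first: Dube $900; Andrade $1,400. Remaining pool $6,650.
Remaining pool split over remaining profit-interest units 37: Okafor 3,594.59 → $3,600; Lindqvist 3,055.41 → $3,050.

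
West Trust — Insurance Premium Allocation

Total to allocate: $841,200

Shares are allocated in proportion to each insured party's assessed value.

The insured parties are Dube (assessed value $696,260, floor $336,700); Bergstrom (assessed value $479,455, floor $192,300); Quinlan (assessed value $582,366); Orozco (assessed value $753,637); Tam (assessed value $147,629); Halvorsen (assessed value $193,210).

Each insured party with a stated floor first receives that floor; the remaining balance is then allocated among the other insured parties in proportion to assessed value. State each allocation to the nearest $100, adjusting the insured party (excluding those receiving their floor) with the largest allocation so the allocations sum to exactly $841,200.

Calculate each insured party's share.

Dube: $336,700; Bergstrom: $192,300; Quinlan: $108,400; Orozco: $140,300; Tam: $27,500; Halvorsen: $36,000

Minimums first: Dube $336,700; Bergstrom $192,300. Residual $312,200.
Residual split over remaining assessed value 1,676,842: Quinlan 108,426.83 → $108,400; Orozco 140,314.63 → $140,300; Tam 27,486.06 → $27,500; Halvorsen 35,972.48 → $36,000.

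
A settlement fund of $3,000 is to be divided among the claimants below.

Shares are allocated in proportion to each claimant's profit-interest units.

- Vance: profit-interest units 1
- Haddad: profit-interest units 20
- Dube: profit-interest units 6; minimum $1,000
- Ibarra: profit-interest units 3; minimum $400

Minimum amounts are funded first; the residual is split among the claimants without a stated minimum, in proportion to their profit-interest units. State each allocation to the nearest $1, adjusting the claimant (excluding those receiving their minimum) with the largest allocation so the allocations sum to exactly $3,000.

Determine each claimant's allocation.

Minimums first: Dube $1,000; Ibarra $400. Residual $1,600.
Residual split over remaining profit-interest units 21: Vance 76.19 → $76; Haddad 1,523.81 → $1,524.

Vance: $76 · Haddad: $1,524 · Dube: $1,000 · Ibarra: $400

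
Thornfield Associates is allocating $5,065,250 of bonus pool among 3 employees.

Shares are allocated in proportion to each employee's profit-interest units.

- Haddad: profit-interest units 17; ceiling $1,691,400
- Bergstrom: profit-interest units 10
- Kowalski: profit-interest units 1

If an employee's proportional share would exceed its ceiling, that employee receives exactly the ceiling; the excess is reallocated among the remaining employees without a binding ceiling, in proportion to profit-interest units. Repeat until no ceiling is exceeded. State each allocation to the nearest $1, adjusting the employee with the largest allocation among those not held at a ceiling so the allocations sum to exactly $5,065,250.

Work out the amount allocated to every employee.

Sum of profit-interest units: 28.
Pro-rata shares before constraints: Haddad 3,075,330.36; Bergstrom 1,809,017.86; Kowalski 180,901.79.
Cap binds for Haddad ($1,691,400); residual $3,373,850 reallocated over remaining profit-interest units 11.
Remaining shares: Bergstrom 3,067,136.36 → $3,067,136; Kowalski 306,713.64 → $306,714.

Haddad: $1,691,400 · Bergstrom: $3,067,136 · Kowalski: $306,714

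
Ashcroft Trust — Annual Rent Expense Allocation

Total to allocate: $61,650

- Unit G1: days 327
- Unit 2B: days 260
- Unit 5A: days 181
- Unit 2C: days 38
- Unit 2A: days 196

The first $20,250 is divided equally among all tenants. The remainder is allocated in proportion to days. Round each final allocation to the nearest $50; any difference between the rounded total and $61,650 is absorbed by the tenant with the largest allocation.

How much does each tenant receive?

First tranche $20,250 split equally: $4,050 each.
Remainder $41,400 by days (total 1,002): Unit G1 13,510.78 → $13,500; Unit 2B 10,742.51 → $10,750; Unit 5A 7,478.44 → $7,500; Unit 2C 1,570.06 → $1,550; Unit 2A 8,098.20 → $8,100.
Totals: Unit G1 $4,050 + $13,500 = $17,550; Unit 2B $4,050 + $10,750 = $14,800; Unit 5A $4,050 + $7,500 = $11,550; Unit 2C $4,050 + $1,550 = $5,600; Unit 2A $4,050 + $8,100 = $12,150.

Unit G1: $17,550 · Unit 2B: $14,800 · Unit 5A: $11,550 · Unit 2C: $5,600 · Unit 2A: $12,150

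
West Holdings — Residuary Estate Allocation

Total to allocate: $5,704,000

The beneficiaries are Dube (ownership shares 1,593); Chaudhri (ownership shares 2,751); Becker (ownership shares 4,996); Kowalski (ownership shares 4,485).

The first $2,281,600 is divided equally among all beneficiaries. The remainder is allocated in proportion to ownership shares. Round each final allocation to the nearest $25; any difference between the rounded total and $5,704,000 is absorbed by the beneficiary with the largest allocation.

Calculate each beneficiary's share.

First tranche $2,281,600 split equally: $570,400 each.
Remainder $3,422,400 by ownership shares (total 13,825): Dube 394,349.60 → $394,350; Chaudhri 681,014.28 → $681,025; Becker 1,236,767.48 → $1,236,775; Kowalski 1,110,268.64 → $1,110,275.
Rounding difference −$25 on remainder applied to Becker.
Totals: Dube $570,400 + $394,350 = $964,750; Chaudhri $570,400 + $681,025 = $1,251,425; Becker $570,400 + $1,236,750 = $1,807,150; Kowalski $570,400 + $1,110,275 = $1,680,675.

Dube: $964,750 · Chaudhri: $1,251,425 · Becker: $1,807,150 · Kowalski: $1,680,675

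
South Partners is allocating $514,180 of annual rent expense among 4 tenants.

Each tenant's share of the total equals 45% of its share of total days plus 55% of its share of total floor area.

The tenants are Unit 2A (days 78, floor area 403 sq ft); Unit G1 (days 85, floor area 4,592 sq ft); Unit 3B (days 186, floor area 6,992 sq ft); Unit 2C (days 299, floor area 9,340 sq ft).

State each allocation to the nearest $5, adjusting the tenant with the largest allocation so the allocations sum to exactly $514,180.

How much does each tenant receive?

Unit 2A: $33,195 · Unit G1: $91,240 · Unit 3B: $159,130 · Unit 2C: $230,615

Days total 648; floor area total 21,327.
Blended shares (45% days + 55% floor area): Unit 2A 0.0646; Unit G1 0.1775; Unit 3B 0.3095; Unit 2C 0.4485.
Raw shares: Unit 2A 33,195.25; Unit G1 91,241.46; Unit 3B 159,129.81; Unit 2C 230,613.47.
Rounded to nearest $5: Unit 2A $33,195; Unit G1 $91,240; Unit 3B $159,130; Unit 2C $230,615. Sum = $514,180.
No rounding difference to absorb.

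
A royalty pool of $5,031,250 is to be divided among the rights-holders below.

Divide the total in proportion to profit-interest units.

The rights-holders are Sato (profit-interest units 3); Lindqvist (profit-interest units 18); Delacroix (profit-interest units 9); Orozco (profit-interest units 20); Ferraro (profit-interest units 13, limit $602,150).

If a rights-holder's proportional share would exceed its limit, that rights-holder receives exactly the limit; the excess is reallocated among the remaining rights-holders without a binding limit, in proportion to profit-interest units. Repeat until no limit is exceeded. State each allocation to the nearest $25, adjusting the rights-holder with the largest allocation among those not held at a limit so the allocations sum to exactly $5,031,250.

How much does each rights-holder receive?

Sato: $265,750 | Lindqvist: $1,594,475 | Delacroix: $797,250 | Orozco: $1,771,625 | Ferraro: $602,150

Combined profit-interest units = 63.
Proportional shares (ignoring caps): Sato 239,583.33; Lindqvist 1,437,500.00; Delacroix 718,750.00; Orozco 1,597,222.22; Ferraro 1,038,194.44.
Held at cap: Ferraro ($602,150); remaining pool $4,429,100 reallocated over remaining profit-interest units 50.
Redistributed shares: Sato 265,746.00 → $265,750; Lindqvist 1,594,476.00 → $1,594,475; Delacroix 797,238.00 → $797,250; Orozco 1,771,640.00 → $1,771,650.
Rounding difference −$25 applied to Orozco → $1,771,625.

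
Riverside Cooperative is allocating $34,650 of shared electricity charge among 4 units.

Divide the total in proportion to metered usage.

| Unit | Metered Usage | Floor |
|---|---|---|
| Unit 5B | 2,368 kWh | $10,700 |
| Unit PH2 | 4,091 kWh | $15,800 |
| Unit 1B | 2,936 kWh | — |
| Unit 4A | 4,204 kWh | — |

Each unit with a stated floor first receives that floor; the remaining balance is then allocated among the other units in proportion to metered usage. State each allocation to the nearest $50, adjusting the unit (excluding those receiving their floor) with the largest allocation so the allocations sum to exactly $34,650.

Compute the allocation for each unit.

Guaranteed amounts: Unit 5B $10,700; Unit PH2 $15,800. Residual $8,150.
Residual split over remaining metered usage 7,140: Unit 1B 3,351.32 → $3,350; Unit 4A 4,798.68 → $4,800.

Unit 5B: $10,700 | Unit PH2: $15,800 | Unit 1B: $3,350 | Unit 4A: $4,800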